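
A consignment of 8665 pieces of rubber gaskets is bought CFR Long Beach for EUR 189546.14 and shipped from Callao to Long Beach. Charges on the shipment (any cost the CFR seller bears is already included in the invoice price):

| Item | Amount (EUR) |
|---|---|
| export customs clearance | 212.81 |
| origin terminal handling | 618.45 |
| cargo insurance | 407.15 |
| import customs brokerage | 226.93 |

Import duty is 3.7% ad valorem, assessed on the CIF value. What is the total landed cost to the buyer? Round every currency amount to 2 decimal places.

Total landed cost: EUR 197208.49

CFR: the seller pays costs through ocean freight to the destination port, but not insurance.
Already in the invoice (seller's account under CFR): export clearance, origin terminal — exclude.
CIF value = CFR price + insurance = 189546.14 + 407.15 = 189953.29
Import duty = 189953.29 × 3.7% = 7028.27
Buyer bears: insurance 407.15 + brokerage 226.93 + duty 7028.27 = 7662.35
Landed cost = invoice 189546.14 + 7662.35 = 197208.49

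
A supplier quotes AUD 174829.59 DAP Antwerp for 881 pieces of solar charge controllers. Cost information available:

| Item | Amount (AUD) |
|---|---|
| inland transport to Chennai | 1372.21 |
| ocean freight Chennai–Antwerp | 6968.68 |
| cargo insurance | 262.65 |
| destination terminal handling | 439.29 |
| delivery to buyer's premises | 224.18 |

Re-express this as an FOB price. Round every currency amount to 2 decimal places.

FOB price: AUD 166934.79

Not relevant to the conversion: inland to port — on the seller under both DAP and FOB; already in the DAP price and stays in the FOB price.
From DAP to FOB, the seller no longer bears: freight, insurance, destination terminal, delivery.
FOB price = 174829.59 − 6968.68 − 262.65 − 439.29 − 224.18 = 166934.79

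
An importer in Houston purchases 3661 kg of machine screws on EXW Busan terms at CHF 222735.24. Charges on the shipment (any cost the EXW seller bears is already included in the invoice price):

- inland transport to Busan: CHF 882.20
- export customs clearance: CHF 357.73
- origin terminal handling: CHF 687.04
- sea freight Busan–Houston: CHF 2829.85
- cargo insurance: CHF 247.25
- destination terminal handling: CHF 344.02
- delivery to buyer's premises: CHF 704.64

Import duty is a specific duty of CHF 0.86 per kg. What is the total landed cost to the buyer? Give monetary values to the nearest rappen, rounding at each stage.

EXW: the seller makes goods available at their premises; the buyer bears all onward costs.
CIF value = EXW price + inland to port + export clearance + origin terminal + freight + insurance = 222735.24 + 882.20 + 357.73 + 687.04 + 2829.85 + 247.25 = 227739.31
Import duty = 3661 × 0.86 = 3148.46
Buyer bears: inland to port 882.20 + export clearance 357.73 + origin terminal 687.04 + freight 2829.85 + insurance 247.25 + destination terminal 344.02 + delivery 704.64 + duty 3148.46 = 9201.19
Landed cost = invoice 222735.24 + 9201.19 = 231936.43

Total landed cost: CHF 231936.43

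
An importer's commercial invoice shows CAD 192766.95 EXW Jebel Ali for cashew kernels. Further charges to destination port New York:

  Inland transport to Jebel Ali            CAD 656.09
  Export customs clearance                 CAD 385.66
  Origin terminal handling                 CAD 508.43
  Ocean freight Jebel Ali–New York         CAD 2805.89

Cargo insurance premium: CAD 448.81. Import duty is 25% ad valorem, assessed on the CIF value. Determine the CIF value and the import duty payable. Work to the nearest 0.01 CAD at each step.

CIF value: CAD 197571.83; import duty: CAD 49392.96

CIF = EXW price + pre-shipment costs + freight + insurance
CIF = 192766.95 + 656.09 + 385.66 + 508.43 + 2805.89 + 448.81 = 197571.83
Import duty = 197571.83 × 25% = 49392.96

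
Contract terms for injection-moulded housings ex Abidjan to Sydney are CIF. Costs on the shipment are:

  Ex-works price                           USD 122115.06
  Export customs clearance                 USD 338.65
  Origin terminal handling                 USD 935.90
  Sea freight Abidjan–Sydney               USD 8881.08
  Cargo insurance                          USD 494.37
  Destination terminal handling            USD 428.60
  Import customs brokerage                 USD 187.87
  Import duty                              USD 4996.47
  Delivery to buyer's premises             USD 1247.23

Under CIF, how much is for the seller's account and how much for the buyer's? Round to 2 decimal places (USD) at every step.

CIF: the seller pays costs through ocean freight and marine insurance to the destination port.
Seller's account: goods 122115.06 + export clearance 338.65 + origin terminal 935.90 + freight 8881.08 + insurance 494.37 = 132765.06
Buyer's account: destination terminal 428.60 + brokerage 187.87 + duty 4996.47 + delivery 1247.23 = 6860.17

Seller: USD 132765.06; buyer: USD 6860.17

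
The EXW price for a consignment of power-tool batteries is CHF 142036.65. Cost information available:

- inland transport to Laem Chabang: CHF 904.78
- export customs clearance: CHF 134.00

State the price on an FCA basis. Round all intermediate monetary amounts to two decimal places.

From EXW to FCA, the seller additionally bears: inland to port, export clearance.
FCA price = 142036.65 + 904.78 + 134.00 = 143075.43

FCA price: CHF 143075.43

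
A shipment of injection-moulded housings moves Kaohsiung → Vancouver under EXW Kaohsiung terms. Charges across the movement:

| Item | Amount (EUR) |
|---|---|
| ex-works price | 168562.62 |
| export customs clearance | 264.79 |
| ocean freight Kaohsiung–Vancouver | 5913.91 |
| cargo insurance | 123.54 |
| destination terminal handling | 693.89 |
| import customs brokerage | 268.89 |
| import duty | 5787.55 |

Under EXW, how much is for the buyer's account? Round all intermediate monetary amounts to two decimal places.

EXW: the seller makes goods available at their premises; the buyer bears all onward costs.
Seller's account: goods 168562.62 = 168562.62
Buyer's account: export clearance 264.79 + freight 5913.91 + insurance 123.54 + destination terminal 693.89 + brokerage 268.89 + duty 5787.55 = 13052.57

Buyer's account: EUR 13052.57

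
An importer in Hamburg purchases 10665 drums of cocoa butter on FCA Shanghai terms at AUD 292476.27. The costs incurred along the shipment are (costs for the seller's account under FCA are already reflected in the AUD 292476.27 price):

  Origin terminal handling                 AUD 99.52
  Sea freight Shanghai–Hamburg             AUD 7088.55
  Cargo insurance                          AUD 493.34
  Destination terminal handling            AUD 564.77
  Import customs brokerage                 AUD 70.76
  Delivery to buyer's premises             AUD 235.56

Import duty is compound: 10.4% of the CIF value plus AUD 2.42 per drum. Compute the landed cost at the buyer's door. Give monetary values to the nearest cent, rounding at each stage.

Total landed cost: AUD 358054.47

FCA: the seller delivers export-cleared goods to the carrier; the buyer bears costs from that point.
CIF value = FCA price + origin terminal + freight + insurance = 292476.27 + 99.52 + 7088.55 + 493.34 = 300157.68
Ad valorem component: 300157.68 × 10.4% = 31216.40
Specific component: 10665 × 2.42 = 25809.30
Import duty = 31216.40 + 25809.30 = 57025.70
Buyer bears: origin terminal 99.52 + freight 7088.55 + insurance 493.34 + destination terminal 564.77 + brokerage 70.76 + delivery 235.56 + duty 57025.70 = 65578.20
Landed cost = invoice 292476.27 + 65578.20 = 358054.47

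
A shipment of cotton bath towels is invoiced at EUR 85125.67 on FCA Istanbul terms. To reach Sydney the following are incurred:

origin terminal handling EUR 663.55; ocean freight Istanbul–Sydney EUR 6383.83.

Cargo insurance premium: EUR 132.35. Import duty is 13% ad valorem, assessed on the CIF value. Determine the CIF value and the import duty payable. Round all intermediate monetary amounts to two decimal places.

CIF value: EUR 92305.40; import duty: EUR 11999.70

CIF = FCA price + pre-shipment costs + freight + insurance
CIF = 85125.67 + 663.55 + 6383.83 + 132.35 = 92305.40
Import duty = 92305.40 × 13% = 11999.70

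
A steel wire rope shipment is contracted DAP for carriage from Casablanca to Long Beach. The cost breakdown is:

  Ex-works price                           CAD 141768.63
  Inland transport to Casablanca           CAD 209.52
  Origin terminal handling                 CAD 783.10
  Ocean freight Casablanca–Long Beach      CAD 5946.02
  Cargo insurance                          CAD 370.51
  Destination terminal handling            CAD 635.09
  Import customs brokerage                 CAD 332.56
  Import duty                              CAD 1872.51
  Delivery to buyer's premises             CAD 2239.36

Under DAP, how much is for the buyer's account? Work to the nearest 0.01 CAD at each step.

DAP: the seller bears all costs to the named destination except import duty and clearance.
Seller's account: goods 141768.63 + inland to port 209.52 + origin terminal 783.10 + freight 5946.02 + insurance 370.51 + destination terminal 635.09 + delivery 2239.36 = 151952.23
Buyer's account: brokerage 332.56 + duty 1872.51 = 2205.07

Buyer's account: CAD 2205.07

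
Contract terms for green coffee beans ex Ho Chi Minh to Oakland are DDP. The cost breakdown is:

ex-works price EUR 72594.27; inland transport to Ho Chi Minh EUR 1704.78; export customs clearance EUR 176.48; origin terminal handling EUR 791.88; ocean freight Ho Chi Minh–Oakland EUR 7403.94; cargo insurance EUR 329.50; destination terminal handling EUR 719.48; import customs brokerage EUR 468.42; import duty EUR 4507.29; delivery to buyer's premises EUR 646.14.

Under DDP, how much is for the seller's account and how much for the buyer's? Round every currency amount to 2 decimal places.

DDP: the seller bears all costs including import duty.
Seller's account: goods 72594.27 + inland to port 1704.78 + export clearance 176.48 + origin terminal 791.88 + freight 7403.94 + insurance 329.50 + destination terminal 719.48 + brokerage 468.42 + duty 4507.29 + delivery 646.14 = 89342.18
Buyer's account: 0.00

Seller: EUR 89342.18; buyer: EUR 0.00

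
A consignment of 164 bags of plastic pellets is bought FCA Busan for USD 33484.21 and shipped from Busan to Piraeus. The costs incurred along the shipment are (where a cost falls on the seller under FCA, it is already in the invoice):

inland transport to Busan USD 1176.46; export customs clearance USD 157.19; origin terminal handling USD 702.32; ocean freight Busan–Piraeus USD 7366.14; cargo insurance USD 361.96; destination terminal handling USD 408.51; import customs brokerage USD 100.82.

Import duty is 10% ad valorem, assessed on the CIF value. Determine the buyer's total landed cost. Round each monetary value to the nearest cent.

Total landed cost: USD 46615.42

FCA: the seller delivers export-cleared goods to the carrier; the buyer bears costs from that point.
Already in the invoice (seller's account under FCA): inland to port, export clearance — exclude.
CIF value = FCA price + origin terminal + freight + insurance = 33484.21 + 702.32 + 7366.14 + 361.96 = 41914.63
Import duty = 41914.63 × 10% = 4191.46
Buyer bears: origin terminal 702.32 + freight 7366.14 + insurance 361.96 + destination terminal 408.51 + brokerage 100.82 + duty 4191.46 = 13131.21
Landed cost = invoice 33484.21 + 13131.21 = 46615.42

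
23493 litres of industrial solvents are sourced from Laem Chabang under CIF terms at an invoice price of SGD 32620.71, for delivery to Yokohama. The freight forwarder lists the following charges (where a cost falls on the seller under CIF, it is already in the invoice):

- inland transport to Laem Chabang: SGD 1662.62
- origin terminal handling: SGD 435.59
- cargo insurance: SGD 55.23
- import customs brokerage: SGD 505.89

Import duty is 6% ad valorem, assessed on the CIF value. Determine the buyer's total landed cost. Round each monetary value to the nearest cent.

Total landed cost: SGD 35083.84

CIF: the seller pays costs through ocean freight and marine insurance to the destination port.
Already in the invoice (seller's account under CIF): inland to port, origin terminal, insurance — exclude.
The CIF price already equals the CIF value: 32620.71
Import duty = 32620.71 × 6% = 1957.24
Buyer bears: brokerage 505.89 + duty 1957.24 = 2463.13
Landed cost = invoice 32620.71 + 2463.13 = 35083.84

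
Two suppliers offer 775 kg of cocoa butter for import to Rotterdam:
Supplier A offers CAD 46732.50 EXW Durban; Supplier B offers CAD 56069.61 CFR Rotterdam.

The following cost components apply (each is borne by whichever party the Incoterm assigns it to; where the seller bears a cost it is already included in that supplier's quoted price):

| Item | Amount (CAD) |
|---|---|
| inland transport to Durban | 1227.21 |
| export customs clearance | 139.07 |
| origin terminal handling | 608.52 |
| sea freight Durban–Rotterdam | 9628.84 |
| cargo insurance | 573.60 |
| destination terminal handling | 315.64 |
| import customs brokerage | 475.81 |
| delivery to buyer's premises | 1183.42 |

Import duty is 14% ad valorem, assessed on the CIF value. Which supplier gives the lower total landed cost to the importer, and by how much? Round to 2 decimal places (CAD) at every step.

Supplier A (EXW):
CIF value = EXW price + inland to port + export clearance + origin terminal + freight + insurance = 46732.50 + 1227.21 + 139.07 + 608.52 + 9628.84 + 573.60 = 58909.74
Import duty = 58909.74 × 14% = 8247.36
Buyer bears (A): 1227.21 + 139.07 + 608.52 + 9628.84 + 573.60 + 315.64 + 475.81 + 1183.42 = 14152.11
Landed cost (A) = invoice 46732.50 + 14152.11 + duty 8247.36 = 69131.97
Supplier B (CFR):
CIF value = CFR price + insurance = 56069.61 + 573.60 = 56643.21
Import duty = 56643.21 × 14% = 7930.05
Buyer bears (B): 573.60 + 315.64 + 475.81 + 1183.42 = 2548.47
Landed cost (B) = invoice 56069.61 + 2548.47 + duty 7930.05 = 66548.13
Difference = |69131.97 − 66548.13| = 2583.84

Supplier B is cheaper by CAD 2583.84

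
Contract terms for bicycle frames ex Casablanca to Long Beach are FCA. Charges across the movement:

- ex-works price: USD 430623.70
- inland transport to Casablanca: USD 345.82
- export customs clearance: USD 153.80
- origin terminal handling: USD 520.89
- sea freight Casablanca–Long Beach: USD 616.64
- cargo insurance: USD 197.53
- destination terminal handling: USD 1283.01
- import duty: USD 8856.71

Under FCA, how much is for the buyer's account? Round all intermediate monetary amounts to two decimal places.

Buyer's account: USD 11474.78

FCA: the seller delivers export-cleared goods to the carrier; the buyer bears costs from that point.
Seller's account: goods 430623.70 + inland to port 345.82 + export clearance 153.80 = 431123.32
Buyer's account: origin terminal 520.89 + freight 616.64 + insurance 197.53 + destination terminal 1283.01 + duty 8856.71 = 11474.78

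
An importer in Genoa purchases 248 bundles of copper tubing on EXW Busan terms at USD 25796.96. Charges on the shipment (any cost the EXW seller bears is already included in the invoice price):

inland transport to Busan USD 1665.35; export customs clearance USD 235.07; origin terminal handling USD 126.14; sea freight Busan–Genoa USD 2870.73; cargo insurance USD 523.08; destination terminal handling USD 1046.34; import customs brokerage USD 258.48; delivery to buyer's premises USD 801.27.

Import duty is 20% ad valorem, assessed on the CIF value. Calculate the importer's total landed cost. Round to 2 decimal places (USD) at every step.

Total landed cost: USD 39566.89

EXW: the seller makes goods available at their premises; the buyer bears all onward costs.
CIF value = EXW price + inland to port + export clearance + origin terminal + freight + insurance = 25796.96 + 1665.35 + 235.07 + 126.14 + 2870.73 + 523.08 = 31217.33
Import duty = 31217.33 × 20% = 6243.47
Buyer bears: inland to port 1665.35 + export clearance 235.07 + origin terminal 126.14 + freight 2870.73 + insurance 523.08 + destination terminal 1046.34 + brokerage 258.48 + delivery 801.27 + duty 6243.47 = 13769.93
Landed cost = invoice 25796.96 + 13769.93 = 39566.89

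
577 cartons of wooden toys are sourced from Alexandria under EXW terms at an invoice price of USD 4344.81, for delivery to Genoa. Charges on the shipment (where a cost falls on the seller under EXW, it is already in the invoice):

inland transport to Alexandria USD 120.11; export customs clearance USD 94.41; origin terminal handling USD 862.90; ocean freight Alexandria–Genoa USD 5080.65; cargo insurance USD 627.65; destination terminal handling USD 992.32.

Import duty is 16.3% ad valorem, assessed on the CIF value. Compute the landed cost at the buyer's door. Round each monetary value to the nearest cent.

Total landed cost: USD 13937.13

EXW: the seller makes goods available at their premises; the buyer bears all onward costs.
CIF value = EXW price + inland to port + export clearance + origin terminal + freight + insurance = 4344.81 + 120.11 + 94.41 + 862.90 + 5080.65 + 627.65 = 11130.53
Import duty = 11130.53 × 16.3% = 1814.28
Buyer bears: inland to port 120.11 + export clearance 94.41 + origin terminal 862.90 + freight 5080.65 + insurance 627.65 + destination terminal 992.32 + duty 1814.28 = 9592.32
Landed cost = invoice 4344.81 + 9592.32 = 13937.13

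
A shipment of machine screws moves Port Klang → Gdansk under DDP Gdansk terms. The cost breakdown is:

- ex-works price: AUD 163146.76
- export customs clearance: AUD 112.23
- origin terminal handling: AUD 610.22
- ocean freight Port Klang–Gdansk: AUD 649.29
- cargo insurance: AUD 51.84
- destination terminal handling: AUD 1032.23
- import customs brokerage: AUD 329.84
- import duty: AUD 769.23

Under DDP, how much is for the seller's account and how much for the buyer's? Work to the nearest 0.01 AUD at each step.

DDP: the seller bears all costs including import duty.
Seller's account: goods 163146.76 + export clearance 112.23 + origin terminal 610.22 + freight 649.29 + insurance 51.84 + destination terminal 1032.23 + brokerage 329.84 + duty 769.23 = 166701.64
Buyer's account: 0.00

Seller: AUD 166701.64; buyer: AUD 0.00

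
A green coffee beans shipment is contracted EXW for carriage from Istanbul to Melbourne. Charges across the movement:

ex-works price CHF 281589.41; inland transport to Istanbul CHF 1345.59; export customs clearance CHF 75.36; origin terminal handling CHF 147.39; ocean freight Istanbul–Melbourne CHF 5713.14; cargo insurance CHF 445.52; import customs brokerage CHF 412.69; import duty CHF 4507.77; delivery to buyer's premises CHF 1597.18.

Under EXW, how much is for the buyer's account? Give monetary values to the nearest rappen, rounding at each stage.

Buyer's account: CHF 14244.64

EXW: the seller makes goods available at their premises; the buyer bears all onward costs.
Seller's account: goods 281589.41 = 281589.41
Buyer's account: inland to port 1345.59 + export clearance 75.36 + origin terminal 147.39 + freight 5713.14 + insurance 445.52 + brokerage 412.69 + duty 4507.77 + delivery 1597.18 = 14244.64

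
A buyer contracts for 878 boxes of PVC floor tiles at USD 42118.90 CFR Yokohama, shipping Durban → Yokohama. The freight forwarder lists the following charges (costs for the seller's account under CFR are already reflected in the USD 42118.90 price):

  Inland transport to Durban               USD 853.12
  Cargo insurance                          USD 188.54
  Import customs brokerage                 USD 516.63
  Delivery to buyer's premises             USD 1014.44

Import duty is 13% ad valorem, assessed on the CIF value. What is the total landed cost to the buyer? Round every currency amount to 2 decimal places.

CFR: the seller pays costs through ocean freight to the destination port, but not insurance.
Already in the invoice (seller's account under CFR): inland to port — exclude.
CIF value = CFR price + insurance = 42118.90 + 188.54 = 42307.44
Import duty = 42307.44 × 13% = 5499.97
Buyer bears: insurance 188.54 + brokerage 516.63 + delivery 1014.44 + duty 5499.97 = 7219.58
Landed cost = invoice 42118.90 + 7219.58 = 49338.48

Total landed cost: USD 49338.48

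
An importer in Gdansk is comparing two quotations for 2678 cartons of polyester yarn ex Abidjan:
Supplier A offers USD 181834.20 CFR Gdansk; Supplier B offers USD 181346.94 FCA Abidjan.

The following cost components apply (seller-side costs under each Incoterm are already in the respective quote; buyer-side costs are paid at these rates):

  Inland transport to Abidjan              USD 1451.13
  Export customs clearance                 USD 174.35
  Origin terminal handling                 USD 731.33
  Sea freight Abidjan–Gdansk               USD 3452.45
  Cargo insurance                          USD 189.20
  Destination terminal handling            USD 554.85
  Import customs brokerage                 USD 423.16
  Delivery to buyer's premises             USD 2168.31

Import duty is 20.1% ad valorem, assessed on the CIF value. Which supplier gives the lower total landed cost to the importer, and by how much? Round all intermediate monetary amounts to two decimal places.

Supplier A is cheaper by USD 4439.52

Supplier A (CFR):
CIF value = CFR price + insurance = 181834.20 + 189.20 = 182023.40
Import duty = 182023.40 × 20.1% = 36586.70
Buyer bears (A): 189.20 + 554.85 + 423.16 + 2168.31 = 3335.52
Landed cost (A) = invoice 181834.20 + 3335.52 + duty 36586.70 = 221756.42
Supplier B (FCA):
CIF value = FCA price + origin terminal + freight + insurance = 181346.94 + 731.33 + 3452.45 + 189.20 = 185719.92
Import duty = 185719.92 × 20.1% = 37329.70
Buyer bears (B): 731.33 + 3452.45 + 189.20 + 554.85 + 423.16 + 2168.31 = 7519.30
Landed cost (B) = invoice 181346.94 + 7519.30 + duty 37329.70 = 226195.94
Difference = |221756.42 − 226195.94| = 4439.52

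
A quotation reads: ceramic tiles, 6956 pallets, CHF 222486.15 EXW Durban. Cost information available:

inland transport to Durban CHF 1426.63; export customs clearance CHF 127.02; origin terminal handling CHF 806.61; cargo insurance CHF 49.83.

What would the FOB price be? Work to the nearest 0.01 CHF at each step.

FOB price: CHF 224846.41

Not relevant to the conversion: insurance — on the buyer under both terms; not part of either seller's price.
From EXW to FOB, the seller additionally bears: inland to port, export clearance, origin terminal.
FOB price = 222486.15 + 1426.63 + 127.02 + 806.61 = 224846.41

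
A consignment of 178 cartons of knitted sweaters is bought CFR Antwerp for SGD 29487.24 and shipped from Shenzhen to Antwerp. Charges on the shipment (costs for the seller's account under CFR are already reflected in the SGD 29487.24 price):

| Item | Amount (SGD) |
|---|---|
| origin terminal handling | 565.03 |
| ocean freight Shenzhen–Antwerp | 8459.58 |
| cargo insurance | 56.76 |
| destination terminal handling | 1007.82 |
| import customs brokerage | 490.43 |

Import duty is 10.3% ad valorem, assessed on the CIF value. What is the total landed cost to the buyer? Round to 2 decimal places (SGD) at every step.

CFR: the seller pays costs through ocean freight to the destination port, but not insurance.
Already in the invoice (seller's account under CFR): origin terminal, freight — exclude.
CIF value = CFR price + insurance = 29487.24 + 56.76 = 29544.00
Import duty = 29544.00 × 10.3% = 3043.03
Buyer bears: insurance 56.76 + destination terminal 1007.82 + brokerage 490.43 + duty 3043.03 = 4598.04
Landed cost = invoice 29487.24 + 4598.04 = 34085.28

Total landed cost: SGD 34085.28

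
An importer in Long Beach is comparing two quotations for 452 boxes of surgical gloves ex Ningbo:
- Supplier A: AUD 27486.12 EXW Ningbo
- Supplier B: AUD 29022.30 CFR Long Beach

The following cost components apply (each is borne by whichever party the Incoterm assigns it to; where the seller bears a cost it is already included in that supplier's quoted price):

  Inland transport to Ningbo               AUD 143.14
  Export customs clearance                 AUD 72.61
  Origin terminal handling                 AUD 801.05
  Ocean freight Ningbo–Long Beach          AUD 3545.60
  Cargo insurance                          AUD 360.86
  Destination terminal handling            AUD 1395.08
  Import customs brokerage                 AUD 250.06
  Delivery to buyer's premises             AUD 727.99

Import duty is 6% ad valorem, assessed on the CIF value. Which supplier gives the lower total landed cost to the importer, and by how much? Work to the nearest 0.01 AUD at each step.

Supplier B is cheaper by AUD 3207.79

Supplier A (EXW):
CIF value = EXW price + inland to port + export clearance + origin terminal + freight + insurance = 27486.12 + 143.14 + 72.61 + 801.05 + 3545.60 + 360.86 = 32409.38
Import duty = 32409.38 × 6% = 1944.56
Buyer bears (A): 143.14 + 72.61 + 801.05 + 3545.60 + 360.86 + 1395.08 + 250.06 + 727.99 = 7296.39
Landed cost (A) = invoice 27486.12 + 7296.39 + duty 1944.56 = 36727.07
Supplier B (CFR):
CIF value = CFR price + insurance = 29022.30 + 360.86 = 29383.16
Import duty = 29383.16 × 6% = 1762.99
Buyer bears (B): 360.86 + 1395.08 + 250.06 + 727.99 = 2733.99
Landed cost (B) = invoice 29022.30 + 2733.99 + duty 1762.99 = 33519.28
Difference = |36727.07 − 33519.28| = 3207.79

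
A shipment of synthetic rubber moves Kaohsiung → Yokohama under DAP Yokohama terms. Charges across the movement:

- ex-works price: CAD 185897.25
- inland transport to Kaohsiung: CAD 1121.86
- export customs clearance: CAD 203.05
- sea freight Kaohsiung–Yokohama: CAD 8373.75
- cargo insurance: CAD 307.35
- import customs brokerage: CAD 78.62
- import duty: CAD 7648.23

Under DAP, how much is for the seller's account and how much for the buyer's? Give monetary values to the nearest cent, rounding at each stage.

Seller: CAD 195903.26; buyer: CAD 7726.85

DAP: the seller bears all costs to the named destination except import duty and clearance.
Seller's account: goods 185897.25 + inland to port 1121.86 + export clearance 203.05 + freight 8373.75 + insurance 307.35 = 195903.26
Buyer's account: brokerage 78.62 + duty 7648.23 = 7726.85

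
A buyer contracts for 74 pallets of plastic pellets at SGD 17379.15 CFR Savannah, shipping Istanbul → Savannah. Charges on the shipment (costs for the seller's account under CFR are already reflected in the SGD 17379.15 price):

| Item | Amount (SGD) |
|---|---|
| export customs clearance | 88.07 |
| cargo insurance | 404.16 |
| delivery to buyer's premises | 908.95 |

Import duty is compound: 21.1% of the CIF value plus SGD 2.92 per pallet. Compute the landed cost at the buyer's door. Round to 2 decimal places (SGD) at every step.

Total landed cost: SGD 22660.62

CFR: the seller pays costs through ocean freight to the destination port, but not insurance.
Already in the invoice (seller's account under CFR): export clearance — exclude.
CIF value = CFR price + insurance = 17379.15 + 404.16 = 17783.31
Ad valorem component: 17783.31 × 21.1% = 3752.28
Specific component: 74 × 2.92 = 216.08
Import duty = 3752.28 + 216.08 = 3968.36
Buyer bears: insurance 404.16 + delivery 908.95 + duty 3968.36 = 5281.47
Landed cost = invoice 17379.15 + 5281.47 = 22660.62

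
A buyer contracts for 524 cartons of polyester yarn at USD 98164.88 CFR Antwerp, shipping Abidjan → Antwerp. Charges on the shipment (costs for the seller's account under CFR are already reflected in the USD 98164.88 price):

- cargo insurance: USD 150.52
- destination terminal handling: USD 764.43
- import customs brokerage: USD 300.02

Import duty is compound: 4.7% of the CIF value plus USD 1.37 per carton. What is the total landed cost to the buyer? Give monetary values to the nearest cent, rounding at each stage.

CFR: the seller pays costs through ocean freight to the destination port, but not insurance.
CIF value = CFR price + insurance = 98164.88 + 150.52 = 98315.40
Ad valorem component: 98315.40 × 4.7% = 4620.82
Specific component: 524 × 1.37 = 717.88
Import duty = 4620.82 + 717.88 = 5338.70
Buyer bears: insurance 150.52 + destination terminal 764.43 + brokerage 300.02 + duty 5338.70 = 6553.67
Landed cost = invoice 98164.88 + 6553.67 = 104718.55

Total landed cost: USD 104718.55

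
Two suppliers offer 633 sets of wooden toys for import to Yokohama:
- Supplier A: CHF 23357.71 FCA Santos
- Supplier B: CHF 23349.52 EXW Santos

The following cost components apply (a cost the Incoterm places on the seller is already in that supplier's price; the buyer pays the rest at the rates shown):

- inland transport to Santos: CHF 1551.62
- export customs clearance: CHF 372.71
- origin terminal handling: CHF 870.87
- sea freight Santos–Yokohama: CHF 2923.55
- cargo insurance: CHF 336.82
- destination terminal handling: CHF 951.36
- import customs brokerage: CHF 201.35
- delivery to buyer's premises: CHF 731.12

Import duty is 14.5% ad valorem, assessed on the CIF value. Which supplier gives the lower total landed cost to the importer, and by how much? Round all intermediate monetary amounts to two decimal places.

Supplier A (FCA):
CIF value = FCA price + origin terminal + freight + insurance = 23357.71 + 870.87 + 2923.55 + 336.82 = 27488.95
Import duty = 27488.95 × 14.5% = 3985.90
Buyer bears (A): 870.87 + 2923.55 + 336.82 + 951.36 + 201.35 + 731.12 = 6015.07
Landed cost (A) = invoice 23357.71 + 6015.07 + duty 3985.90 = 33358.68
Supplier B (EXW):
CIF value = EXW price + inland to port + export clearance + origin terminal + freight + insurance = 23349.52 + 1551.62 + 372.71 + 870.87 + 2923.55 + 336.82 = 29405.09
Import duty = 29405.09 × 14.5% = 4263.74
Buyer bears (B): 1551.62 + 372.71 + 870.87 + 2923.55 + 336.82 + 951.36 + 201.35 + 731.12 = 7939.40
Landed cost (B) = invoice 23349.52 + 7939.40 + duty 4263.74 = 35552.66
Difference = |33358.68 − 35552.66| = 2193.98

Supplier A is cheaper by CHF 2193.98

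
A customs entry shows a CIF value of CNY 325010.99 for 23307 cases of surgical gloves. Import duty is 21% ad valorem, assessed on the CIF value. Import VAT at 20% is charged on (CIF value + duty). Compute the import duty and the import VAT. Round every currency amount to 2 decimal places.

Import duty: CNY 68252.31; import VAT: CNY 78652.66

Import duty = 325010.99 × 21% = 68252.31
VAT base = CIF + duty = 325010.99 + 68252.31 = 393263.30
Import VAT = 393263.30 × 20% = 78652.66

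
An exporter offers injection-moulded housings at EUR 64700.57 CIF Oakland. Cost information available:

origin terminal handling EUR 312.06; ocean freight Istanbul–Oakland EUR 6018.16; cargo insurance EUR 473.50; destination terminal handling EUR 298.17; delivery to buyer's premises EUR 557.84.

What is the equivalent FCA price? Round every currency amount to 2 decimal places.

FCA price: EUR 57896.85

Not relevant to the conversion: destination terminal, delivery — on the buyer under both terms; not part of either seller's price.
From CIF to FCA, the seller no longer bears: origin terminal, freight, insurance.
FCA price = 64700.57 − 312.06 − 6018.16 − 473.50 = 57896.85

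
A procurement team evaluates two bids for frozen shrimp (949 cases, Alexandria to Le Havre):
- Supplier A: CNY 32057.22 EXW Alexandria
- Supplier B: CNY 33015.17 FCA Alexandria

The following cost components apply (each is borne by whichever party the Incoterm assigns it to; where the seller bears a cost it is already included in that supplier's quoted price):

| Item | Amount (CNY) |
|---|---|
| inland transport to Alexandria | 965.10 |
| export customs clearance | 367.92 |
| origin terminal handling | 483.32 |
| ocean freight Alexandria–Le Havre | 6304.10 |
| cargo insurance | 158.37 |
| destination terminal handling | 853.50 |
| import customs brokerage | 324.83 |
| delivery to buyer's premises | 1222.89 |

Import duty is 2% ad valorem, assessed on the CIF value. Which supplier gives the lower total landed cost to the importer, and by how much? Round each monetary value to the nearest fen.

Supplier B is cheaper by CNY 382.57

Supplier A (EXW):
CIF value = EXW price + inland to port + export clearance + origin terminal + freight + insurance = 32057.22 + 965.10 + 367.92 + 483.32 + 6304.10 + 158.37 = 40336.03
Import duty = 40336.03 × 2% = 806.72
Buyer bears (A): 965.10 + 367.92 + 483.32 + 6304.10 + 158.37 + 853.50 + 324.83 + 1222.89 = 10680.03
Landed cost (A) = invoice 32057.22 + 10680.03 + duty 806.72 = 43543.97
Supplier B (FCA):
CIF value = FCA price + origin terminal + freight + insurance = 33015.17 + 483.32 + 6304.10 + 158.37 = 39960.96
Import duty = 39960.96 × 2% = 799.22
Buyer bears (B): 483.32 + 6304.10 + 158.37 + 853.50 + 324.83 + 1222.89 = 9347.01
Landed cost (B) = invoice 33015.17 + 9347.01 + duty 799.22 = 43161.40
Difference = |43543.97 − 43161.40| = 382.57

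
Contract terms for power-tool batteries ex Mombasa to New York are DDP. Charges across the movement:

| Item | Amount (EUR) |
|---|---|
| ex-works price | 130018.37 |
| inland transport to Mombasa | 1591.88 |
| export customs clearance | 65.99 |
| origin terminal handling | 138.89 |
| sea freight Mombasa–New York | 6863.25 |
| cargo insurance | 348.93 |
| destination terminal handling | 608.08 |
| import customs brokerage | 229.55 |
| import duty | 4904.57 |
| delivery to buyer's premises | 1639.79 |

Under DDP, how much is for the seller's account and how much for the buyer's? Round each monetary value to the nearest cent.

DDP: the seller bears all costs including import duty.
Seller's account: goods 130018.37 + inland to port 1591.88 + export clearance 65.99 + origin terminal 138.89 + freight 6863.25 + insurance 348.93 + destination terminal 608.08 + brokerage 229.55 + duty 4904.57 + delivery 1639.79 = 146409.30
Buyer's account: 0.00

Seller: EUR 146409.30; buyer: EUR 0.00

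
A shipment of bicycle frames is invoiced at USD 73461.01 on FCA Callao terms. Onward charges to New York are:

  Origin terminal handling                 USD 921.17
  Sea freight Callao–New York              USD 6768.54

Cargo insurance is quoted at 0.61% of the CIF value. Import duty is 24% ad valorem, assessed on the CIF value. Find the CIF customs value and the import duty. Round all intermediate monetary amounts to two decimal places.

Let C be the CIF value. C = FCA price + pre-shipment costs + freight + 0.61% × C
C − 0.61% × C = 73461.01 + 921.17 + 6768.54
0.9939 × C = 81150.72
C = 81150.72 / 0.9939 = 81648.78
Insurance premium = 0.61% × 81648.78 = 498.06
Import duty = 81648.78 × 24% = 19595.71

CIF value: USD 81648.78; import duty: USD 19595.71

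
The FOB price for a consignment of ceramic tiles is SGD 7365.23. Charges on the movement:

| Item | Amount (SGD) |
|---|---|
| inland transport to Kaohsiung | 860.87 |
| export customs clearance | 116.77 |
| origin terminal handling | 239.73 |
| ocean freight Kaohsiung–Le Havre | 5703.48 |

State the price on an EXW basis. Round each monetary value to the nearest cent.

EXW price: SGD 6147.86

Not relevant to the conversion: freight — on the buyer under both terms; not part of either seller's price.
From FOB to EXW, the seller no longer bears: inland to port, export clearance, origin terminal.
EXW price = 7365.23 − 860.87 − 116.77 − 239.73 = 6147.86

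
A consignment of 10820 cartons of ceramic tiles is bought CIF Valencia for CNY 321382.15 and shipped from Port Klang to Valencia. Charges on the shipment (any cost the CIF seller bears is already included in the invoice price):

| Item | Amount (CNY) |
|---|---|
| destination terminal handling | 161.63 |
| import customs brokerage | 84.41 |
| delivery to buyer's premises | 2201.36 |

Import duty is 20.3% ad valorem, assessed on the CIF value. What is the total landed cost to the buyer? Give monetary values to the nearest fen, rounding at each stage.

Total landed cost: CNY 389070.13

CIF: the seller pays costs through ocean freight and marine insurance to the destination port.
The CIF price already equals the CIF value: 321382.15
Import duty = 321382.15 × 20.3% = 65240.58
Buyer bears: destination terminal 161.63 + brokerage 84.41 + delivery 2201.36 + duty 65240.58 = 67687.98
Landed cost = invoice 321382.15 + 67687.98 = 389070.13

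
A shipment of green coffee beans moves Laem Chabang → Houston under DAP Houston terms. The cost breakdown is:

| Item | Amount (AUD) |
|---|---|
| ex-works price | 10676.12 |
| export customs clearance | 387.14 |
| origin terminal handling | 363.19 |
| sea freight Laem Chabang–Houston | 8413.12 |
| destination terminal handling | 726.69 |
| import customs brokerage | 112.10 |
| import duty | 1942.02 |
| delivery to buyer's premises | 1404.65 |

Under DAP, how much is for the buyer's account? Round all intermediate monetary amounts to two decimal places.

Buyer's account: AUD 2054.12

DAP: the seller bears all costs to the named destination except import duty and clearance.
Seller's account: goods 10676.12 + export clearance 387.14 + origin terminal 363.19 + freight 8413.12 + destination terminal 726.69 + delivery 1404.65 = 21970.91
Buyer's account: brokerage 112.10 + duty 1942.02 = 2054.12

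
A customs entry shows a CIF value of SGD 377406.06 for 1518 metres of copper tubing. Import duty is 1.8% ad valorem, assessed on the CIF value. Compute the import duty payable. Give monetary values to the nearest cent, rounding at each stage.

Import duty = 377406.06 × 1.8% = 6793.31

Import duty: SGD 6793.31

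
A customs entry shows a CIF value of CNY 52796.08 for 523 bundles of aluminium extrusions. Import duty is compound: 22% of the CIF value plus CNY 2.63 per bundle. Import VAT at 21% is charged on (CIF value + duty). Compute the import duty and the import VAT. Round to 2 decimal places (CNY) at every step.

Ad valorem component: 52796.08 × 22% = 11615.14
Specific component: 523 × 2.63 = 1375.49
Import duty = 11615.14 + 1375.49 = 12990.63
VAT base = CIF + duty = 52796.08 + 12990.63 = 65786.71
Import VAT = 65786.71 × 21% = 13815.21

Import duty: CNY 12990.63; import VAT: CNY 13815.21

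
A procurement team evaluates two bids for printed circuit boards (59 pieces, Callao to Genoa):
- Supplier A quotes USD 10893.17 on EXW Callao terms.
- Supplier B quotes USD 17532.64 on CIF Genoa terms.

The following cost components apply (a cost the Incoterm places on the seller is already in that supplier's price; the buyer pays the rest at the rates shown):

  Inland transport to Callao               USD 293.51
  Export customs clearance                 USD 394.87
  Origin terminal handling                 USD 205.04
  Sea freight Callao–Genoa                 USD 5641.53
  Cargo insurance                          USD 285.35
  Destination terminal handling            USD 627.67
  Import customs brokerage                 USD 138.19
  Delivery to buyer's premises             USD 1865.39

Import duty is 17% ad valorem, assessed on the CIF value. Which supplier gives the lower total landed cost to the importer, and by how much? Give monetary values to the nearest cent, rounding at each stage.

Supplier A (EXW):
CIF value = EXW price + inland to port + export clearance + origin terminal + freight + insurance = 10893.17 + 293.51 + 394.87 + 205.04 + 5641.53 + 285.35 = 17713.47
Import duty = 17713.47 × 17% = 3011.29
Buyer bears (A): 293.51 + 394.87 + 205.04 + 5641.53 + 285.35 + 627.67 + 138.19 + 1865.39 = 9451.55
Landed cost (A) = invoice 10893.17 + 9451.55 + duty 3011.29 = 23356.01
Supplier B (CIF):
The CIF price already equals the CIF value: 17532.64
Import duty = 17532.64 × 17% = 2980.55
Buyer bears (B): 627.67 + 138.19 + 1865.39 = 2631.25
Landed cost (B) = invoice 17532.64 + 2631.25 + duty 2980.55 = 23144.44
Difference = |23356.01 − 23144.44| = 211.57

Supplier B is cheaper by USD 211.57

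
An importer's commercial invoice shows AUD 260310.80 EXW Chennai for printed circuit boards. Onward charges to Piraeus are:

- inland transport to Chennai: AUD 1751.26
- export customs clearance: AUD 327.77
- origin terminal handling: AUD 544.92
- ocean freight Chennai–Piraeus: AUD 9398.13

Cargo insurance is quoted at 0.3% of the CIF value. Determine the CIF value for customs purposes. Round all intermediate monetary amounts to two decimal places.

Let C be the CIF value. C = EXW price + pre-shipment costs + freight + 0.3% × C
C − 0.3% × C = 260310.80 + 1751.26 + 327.77 + 544.92 + 9398.13
0.997 × C = 272332.88
C = 272332.88 / 0.997 = 273152.34
Insurance premium = 0.3% × 273152.34 = 819.46

CIF value: AUD 273152.34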